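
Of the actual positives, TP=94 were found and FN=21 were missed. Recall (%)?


Recall = TP/(TP+FN)
= 94/(94+21)
= 94/115 = 81.74%

81.74%


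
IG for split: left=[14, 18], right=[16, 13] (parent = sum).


Parent = [30, 31], H_parent = 0.9998
H_left = 0.9887 (n=32), H_right = 0.9923 (n=29)
H_children = (32/61)·0.9887 + (29/61)·0.9923 = 0.9904
IG = 0.9998 - 0.9904 = 0.0094

0.0094


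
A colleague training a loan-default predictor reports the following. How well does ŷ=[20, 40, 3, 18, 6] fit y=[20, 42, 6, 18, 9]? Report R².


ȳ = 19
SS_res = Σ(y-ŷ)² = 22
SS_tot = Σ(y-ȳ)² = 800
R² = 1 - SS_res/SS_tot = 1 - 0.0275 = 0.9725

0.9725


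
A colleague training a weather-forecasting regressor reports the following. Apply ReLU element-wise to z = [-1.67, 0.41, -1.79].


ReLU(-1.67) = max(0, -1.67) = 0.0
ReLU(0.41) = max(0, 0.41) = 0.41
ReLU(-1.79) = max(0, -1.79) = 0.0
result = [0.0, 0.41, 0.0]

[0.0, 0.41, 0.0]


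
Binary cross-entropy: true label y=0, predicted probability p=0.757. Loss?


BCE = -[y·ln(p) + (1-y)·ln(1-p)]
= -0 - 1·ln(1-0.757)
= -ln(0.243) = 1.4147

1.4147


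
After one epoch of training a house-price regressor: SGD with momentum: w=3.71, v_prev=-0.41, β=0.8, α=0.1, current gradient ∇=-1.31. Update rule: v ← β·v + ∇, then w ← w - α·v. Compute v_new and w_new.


v_new = 0.8·-0.41 - 1.31 = -0.328 - 1.31 = -1.638
w_new = 3.71 - 0.1·-1.638 = 3.71 + 0.1638 = 3.8738

v_new=-1.638, w_new=3.8738


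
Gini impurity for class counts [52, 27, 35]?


Probabilities: [52/114, 27/114, 35/114] ≈ [0.4561, 0.2368, 0.307]
Σpᵢ² = (2704 + 729 + 1225)/114² = 4658/12996
Gini = 1 - Σpᵢ² = 1 - 4658/12996 = 0.6416

0.6416


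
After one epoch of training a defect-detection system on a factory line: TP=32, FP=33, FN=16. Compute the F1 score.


Precision = 32/65 = 0.4923
Recall = 32/48 = 0.6667
F1 = 2·P·R/(P+R) = 2·TP/(2·TP+FP+FN) = 64/(64+33+16) = 64/113 = 0.5664

0.5664


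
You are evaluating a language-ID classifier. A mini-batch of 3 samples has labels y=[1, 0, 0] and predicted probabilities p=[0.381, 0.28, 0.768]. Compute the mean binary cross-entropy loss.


L[0] = -ln(0.381) = 0.965
L[1] = -ln(1-0.28) = -ln(0.72) = 0.3285
L[2] = -ln(1-0.768) = -ln(0.232) = 1.461
mean = (0.965 + 0.3285 + 1.461)/3 = 0.9182

0.9182


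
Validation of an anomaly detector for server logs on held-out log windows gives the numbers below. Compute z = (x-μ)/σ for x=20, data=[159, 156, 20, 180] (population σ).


μ = 128.75, σ = 63.4641
z = (20 - 128.75)/63.4641 = -1.7136

-1.7136


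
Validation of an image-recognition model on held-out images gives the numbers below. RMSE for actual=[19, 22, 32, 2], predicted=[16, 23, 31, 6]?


MSE = 27/4 = 6.75
RMSE = √(27/4) = 2.5981

2.5981


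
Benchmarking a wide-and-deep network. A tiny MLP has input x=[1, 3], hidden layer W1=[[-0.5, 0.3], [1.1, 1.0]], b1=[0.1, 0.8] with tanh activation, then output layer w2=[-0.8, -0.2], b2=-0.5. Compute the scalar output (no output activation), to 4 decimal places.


z1[0] = (-0.5)·(1) + (0.3)·(3) + 0.1 = 0.5
z1[1] = (1.1)·(1) + (1.0)·(3) + 0.8 = 4.9
h = tanh(z1) = [0.4621, 0.9999]
output = (-0.8)·(0.4621) + (-0.2)·(0.9999) - 0.5 = -1.0697

-1.0697


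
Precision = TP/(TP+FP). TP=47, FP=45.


Precision = TP/(TP+FP)
= 47/(47+45)
= 47/92 = 51.09%

51.09%


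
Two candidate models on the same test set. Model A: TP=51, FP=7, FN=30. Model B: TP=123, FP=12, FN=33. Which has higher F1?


Model A: P=51/58=0.8793, R=51/81=0.6296, F1=2PR/(P+R)=2TP/(2TP+FP+FN)=102/139=0.7338
Model B: P=123/135=0.9111, R=123/156=0.7885, F1=2PR/(P+R)=2TP/(2TP+FP+FN)=246/291=0.8454
0.7338 < 0.8454 → Model B

Model B


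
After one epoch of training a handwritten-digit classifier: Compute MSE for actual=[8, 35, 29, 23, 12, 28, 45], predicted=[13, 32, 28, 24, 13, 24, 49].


Squared errors: (8-13)²=25, (35-32)²=9, (29-28)²=1, (23-24)²=1, (12-13)²=1, (28-24)²=16, (45-49)²=16
Sum = 69
MSE = 69/7 = 69/7

69/7


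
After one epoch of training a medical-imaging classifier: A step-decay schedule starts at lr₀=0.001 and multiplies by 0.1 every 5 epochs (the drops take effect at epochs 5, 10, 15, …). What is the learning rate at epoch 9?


n_drops = ⌊9/5⌋ = 1
lr = 0.001·0.1^1 = 0.001·0.1 = 0.0001

0.0001


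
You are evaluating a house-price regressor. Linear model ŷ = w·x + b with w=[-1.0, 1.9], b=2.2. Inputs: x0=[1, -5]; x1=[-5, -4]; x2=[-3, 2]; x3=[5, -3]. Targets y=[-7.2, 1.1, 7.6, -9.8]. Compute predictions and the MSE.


ŷ0 = (-1.0)·(1) + (1.9)·(-5) + 2.2 = -8.3
ŷ1 = (-1.0)·(-5) + (1.9)·(-4) + 2.2 = -0.4
ŷ2 = (-1.0)·(-3) + (1.9)·(2) + 2.2 = 9.0
ŷ3 = (-1.0)·(5) + (1.9)·(-3) + 2.2 = -8.5
errors² = [1.21, 2.25, 1.96, 1.69]
MSE = 7.1100/4 = 1.7775

1.7775


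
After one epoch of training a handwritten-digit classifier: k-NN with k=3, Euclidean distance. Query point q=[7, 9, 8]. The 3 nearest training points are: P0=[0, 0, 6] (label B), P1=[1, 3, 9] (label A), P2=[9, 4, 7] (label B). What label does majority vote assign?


d(q,P0) = 11.5758  (label B)
d(q,P1) = 8.544  (label A)
d(q,P2) = 5.4772  (label B)
Votes: A=1, B=2
Majority → B

B


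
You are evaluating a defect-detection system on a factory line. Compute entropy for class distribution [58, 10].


Probabilities: [58/68, 10/68] ≈ [0.8529, 0.1471]
H = -((58/68)·log₂(58/68) + (10/68)·log₂(10/68))
  = 0.6024 bits

0.6024 bits


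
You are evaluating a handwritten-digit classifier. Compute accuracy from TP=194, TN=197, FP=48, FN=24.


Accuracy = (TP+TN)/(TP+TN+FP+FN)
= (194+197)/(463)
= 391/463 = 84.45%

84.45%


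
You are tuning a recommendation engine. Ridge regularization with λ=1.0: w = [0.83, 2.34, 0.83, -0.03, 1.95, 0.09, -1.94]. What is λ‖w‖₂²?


‖w‖₂² = (0.83)² + (2.34)² + (0.83)² + (-0.03)² + (1.95)² + (0.09)² + (-1.94)²
     = 0.6889 + 5.4756 + 0.6889 + 0.0009 + 3.8025 + 0.0081 + 3.7636
     = 14.4285
λ·‖w‖₂² = 1.0·14.4285 = 14.4285

14.4285


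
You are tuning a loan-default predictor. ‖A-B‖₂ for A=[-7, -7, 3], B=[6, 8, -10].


d = √((-7-6)² + (-7-8)² + (3+ 10)²)
  = √(169 + 225 + 169)
  = √563 = 23.7276

23.7276


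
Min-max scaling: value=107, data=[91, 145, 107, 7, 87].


min=7, max=145
(107-7)/(145-7) = 100/138 = 0.7246

0.7246


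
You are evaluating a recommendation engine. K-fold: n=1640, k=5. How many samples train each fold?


Fold size = 1640/5 = 328
Training per fold = 1640 - 328 = 1312

1312


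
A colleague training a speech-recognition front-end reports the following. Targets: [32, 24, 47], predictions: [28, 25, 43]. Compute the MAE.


Absolute errors: |32-28|=4, |24-25|=1, |47-43|=4
Sum = 9
MAE = 9/3 = 3

3


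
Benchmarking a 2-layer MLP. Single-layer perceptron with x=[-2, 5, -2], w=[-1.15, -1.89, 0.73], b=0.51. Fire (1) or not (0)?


z = (-2)·(-1.15) + (5)·(-1.89) + (-2)·(0.73) + 0.51
  = -8.1
step(z) = 0 (z<0)

0


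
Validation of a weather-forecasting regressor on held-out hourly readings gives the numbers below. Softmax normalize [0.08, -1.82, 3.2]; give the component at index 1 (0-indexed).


Exponentials: e^0.08=1.0833, e^-1.82=0.162, e^3.2=24.5325
Sum = 25.7778
Softmax = [0.042, 0.0063, 0.9517]
p[1] = 0.162/25.7778 = 0.0063

0.0063


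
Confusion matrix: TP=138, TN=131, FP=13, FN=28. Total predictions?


Total = TP + TN + FP + FN
= 138 + 131 + 13 + 28
= 310
(Predicted positive: 151, predicted negative: 159)

310


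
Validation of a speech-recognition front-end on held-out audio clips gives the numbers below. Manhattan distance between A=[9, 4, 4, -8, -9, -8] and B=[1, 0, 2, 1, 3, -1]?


d = |9-1| + |4-0| + |4-2| + |-8-1| + |-9-3| + |-8+ 1|
  = 8 + 4 + 2 + 9 + 12 + 7
  = 42

42


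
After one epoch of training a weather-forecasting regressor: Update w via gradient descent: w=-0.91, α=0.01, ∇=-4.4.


w_new = w - α·∇
= -0.91 - 0.01·-4.4
= -0.91 + 0.044
= -0.866

-0.866


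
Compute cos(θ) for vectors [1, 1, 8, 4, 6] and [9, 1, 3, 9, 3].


A·B = 1·9 + 1·1 + 8·3 + 4·9 + 6·3 = 88
‖A‖ = √118 = 10.8628, ‖B‖ = √181 = 13.4536
cos = 88/(√118·√181) = 88/√21358 = 0.6021

0.6021


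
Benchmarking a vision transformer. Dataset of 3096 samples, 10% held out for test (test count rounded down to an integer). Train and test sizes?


Test = ⌊3096·10/100⌋ = 309
Train = 3096 - 309 = 2787

Train: 2787, Test: 309


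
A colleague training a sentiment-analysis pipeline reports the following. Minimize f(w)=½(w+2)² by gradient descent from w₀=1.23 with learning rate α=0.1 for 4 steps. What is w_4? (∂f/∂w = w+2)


step 1: grad = 1.23+2 = 3.23; w = 1.23 - 0.1·(3.23) = 0.907
step 2: grad = 0.907+2 = 2.907; w = 0.907 - 0.1·(2.907) = 0.6163
step 3: grad = 0.6163+2 = 2.6163; w = 0.6163 - 0.1·(2.6163) = 0.35467
step 4: grad = 0.35467+2 = 2.35467; w = 0.35467 - 0.1·(2.35467) = 0.119203

0.119203


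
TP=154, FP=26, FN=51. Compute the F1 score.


Precision = 154/180 = 0.8556
Recall = 154/205 = 0.7512
F1 = 2·P·R/(P+R) = 2·TP/(2·TP+FP+FN) = 308/(308+26+51) = 308/385 = 0.8

0.8


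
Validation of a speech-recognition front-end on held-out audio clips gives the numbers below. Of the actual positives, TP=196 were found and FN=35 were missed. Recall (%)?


Recall = TP/(TP+FN)
= 196/(196+35)
= 196/231 = 84.85%

84.85%


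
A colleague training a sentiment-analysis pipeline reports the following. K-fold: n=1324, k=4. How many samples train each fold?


Fold size = 1324/4 = 331
Training per fold = 1324 - 331 = 993

993


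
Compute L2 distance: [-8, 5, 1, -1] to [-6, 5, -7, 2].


d = √((-8+ 6)² + (5-5)² + (1+ 7)² + (-1-2)²)
  = √(4 + 0 + 64 + 9)
  = √77 = 8.775

8.775


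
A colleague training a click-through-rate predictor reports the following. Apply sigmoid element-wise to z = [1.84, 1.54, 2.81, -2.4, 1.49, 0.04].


σ(1.84) = 1/(1+e^-1.84) = 0.8629
σ(1.54) = 1/(1+e^-1.54) = 0.8235
σ(2.81) = 1/(1+e^-2.81) = 0.9432
σ(-2.4) = 1/(1+e^2.4) = 0.0832
σ(1.49) = 1/(1+e^-1.49) = 0.8161
σ(0.04) = 1/(1+e^-0.04) = 0.51
result = [0.8629, 0.8235, 0.9432, 0.0832, 0.8161, 0.51]

[0.8629, 0.8235, 0.9432, 0.0832, 0.8161, 0.51]


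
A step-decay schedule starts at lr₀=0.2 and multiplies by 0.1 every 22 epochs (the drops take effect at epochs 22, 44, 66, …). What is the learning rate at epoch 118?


n_drops = ⌊118/22⌋ = 5
lr = 0.2·0.1^5 = 0.2·0.00001 = 0.000002

0.000002


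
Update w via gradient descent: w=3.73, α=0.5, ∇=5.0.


w_new = w - α·∇
= 3.73 - 0.5·5.0
= 3.73 - 2.5
= 1.23

1.23


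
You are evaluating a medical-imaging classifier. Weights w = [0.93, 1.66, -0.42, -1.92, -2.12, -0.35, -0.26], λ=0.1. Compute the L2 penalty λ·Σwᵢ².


‖w‖₂² = (0.93)² + (1.66)² + (-0.42)² + (-1.92)² + (-2.12)² + (-0.35)² + (-0.26)²
     = 0.8649 + 2.7556 + 0.1764 + 3.6864 + 4.4944 + 0.1225 + 0.0676
     = 12.1678
λ·‖w‖₂² = 0.1·12.1678 = 1.21678

1.21678


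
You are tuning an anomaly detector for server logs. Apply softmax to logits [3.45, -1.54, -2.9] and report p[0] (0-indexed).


Exponentials: e^3.45=31.5004, e^-1.54=0.2144, e^-2.9=0.055
Sum = 31.7698
Softmax = [0.9915, 0.0067, 0.0017]
p[0] = 31.5004/31.7698 = 0.9915

0.9915


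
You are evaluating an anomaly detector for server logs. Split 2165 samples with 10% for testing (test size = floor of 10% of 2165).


Test = ⌊2165·10/100⌋ = 216
Train = 2165 - 216 = 1949

Train: 1949, Test: 216


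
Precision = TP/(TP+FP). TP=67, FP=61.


Precision = TP/(TP+FP)
= 67/(67+61)
= 67/128 = 52.34%

52.34%


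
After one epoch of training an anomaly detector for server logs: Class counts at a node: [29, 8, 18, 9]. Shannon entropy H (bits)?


Probabilities: [29/64, 8/64, 18/64, 9/64] ≈ [0.4531, 0.125, 0.2812, 0.1406]
H = -((29/64)·log₂(29/64) + (8/64)·log₂(8/64) + (18/64)·log₂(18/64) + (9/64)·log₂(9/64))
  = 1.8052 bits

1.8052 bits


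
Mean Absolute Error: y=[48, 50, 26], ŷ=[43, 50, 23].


Absolute errors: |48-43|=5, |50-50|=0, |26-23|=3
Sum = 8
MAE = 8/3 = 8/3

8/3


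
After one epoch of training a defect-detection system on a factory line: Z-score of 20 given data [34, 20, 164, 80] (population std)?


μ = 74.5, σ = 56.2383
z = (20 - 74.5)/56.2383 = -0.9691

-0.9691


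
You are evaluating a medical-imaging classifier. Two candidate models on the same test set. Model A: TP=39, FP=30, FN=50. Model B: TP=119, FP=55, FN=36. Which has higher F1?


Model A: P=39/69=0.5652, R=39/89=0.4382, F1=2PR/(P+R)=2TP/(2TP+FP+FN)=78/158=0.4937
Model B: P=119/174=0.6839, R=119/155=0.7677, F1=2PR/(P+R)=2TP/(2TP+FP+FN)=238/329=0.7234
0.4937 < 0.7234 → Model B

Model B


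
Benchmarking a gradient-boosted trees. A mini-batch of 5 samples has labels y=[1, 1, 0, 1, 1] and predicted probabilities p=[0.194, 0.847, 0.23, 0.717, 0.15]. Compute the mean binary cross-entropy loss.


L[0] = -ln(0.194) = 1.6399
L[1] = -ln(0.847) = 0.1661
L[2] = -ln(1-0.23) = -ln(0.77) = 0.2614
L[3] = -ln(0.717) = 0.3327
L[4] = -ln(0.15) = 1.8971
mean = (1.6399 + 0.1661 + 0.2614 + 0.3327 + 1.8971)/5 = 0.8594

0.8594


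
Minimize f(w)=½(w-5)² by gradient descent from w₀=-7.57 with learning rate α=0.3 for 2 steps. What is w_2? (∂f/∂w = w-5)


step 1: grad = -7.57-5 = -12.57; w = -7.57 - 0.3·(-12.57) = -3.799
step 2: grad = -3.799-5 = -8.799; w = -3.799 - 0.3·(-8.799) = -1.1593

-1.1593


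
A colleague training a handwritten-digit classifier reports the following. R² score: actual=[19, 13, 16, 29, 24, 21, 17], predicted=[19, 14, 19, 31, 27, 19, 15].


ȳ = 19.8571
SS_res = Σ(y-ŷ)² = 31
SS_tot = Σ(y-ȳ)² = 172.86
R² = 1 - SS_res/SS_tot = 1 - 0.1793 = 0.8207

0.8207


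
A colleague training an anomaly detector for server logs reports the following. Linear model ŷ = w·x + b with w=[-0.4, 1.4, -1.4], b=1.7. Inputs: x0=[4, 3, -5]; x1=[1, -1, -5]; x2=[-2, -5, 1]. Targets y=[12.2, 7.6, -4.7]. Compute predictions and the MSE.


ŷ0 = (-0.4)·(4) + (1.4)·(3) + (-1.4)·(-5) + 1.7 = 11.3
ŷ1 = (-0.4)·(1) + (1.4)·(-1) + (-1.4)·(-5) + 1.7 = 6.9
ŷ2 = (-0.4)·(-2) + (1.4)·(-5) + (-1.4)·(1) + 1.7 = -5.9
errors² = [0.81, 0.49, 1.44]
MSE = 2.7400/3 = 0.9133

0.9133


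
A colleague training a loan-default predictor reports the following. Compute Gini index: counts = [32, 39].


Probabilities: [32/71, 39/71] ≈ [0.4507, 0.5493]
Σpᵢ² = (1024 + 1521)/71² = 2545/5041
Gini = 1 - Σpᵢ² = 1 - 2545/5041 = 0.4951

0.4951


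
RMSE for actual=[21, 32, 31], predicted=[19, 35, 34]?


MSE = 22/3 = 7.3333
RMSE = √(22/3) = 2.708

2.708


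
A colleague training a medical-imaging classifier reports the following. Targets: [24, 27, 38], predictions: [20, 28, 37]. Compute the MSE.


Squared errors: (24-20)²=16, (27-28)²=1, (38-37)²=1
Sum = 18
MSE = 18/3 = 6

6


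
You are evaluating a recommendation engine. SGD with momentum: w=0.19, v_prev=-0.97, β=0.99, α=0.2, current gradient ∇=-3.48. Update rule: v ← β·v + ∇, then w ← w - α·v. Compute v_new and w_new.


v_new = 0.99·-0.97 - 3.48 = -0.9603 - 3.48 = -4.4403
w_new = 0.19 - 0.2·-4.4403 = 0.19 + 0.88806 = 1.07806

v_new=-4.4403, w_new=1.07806


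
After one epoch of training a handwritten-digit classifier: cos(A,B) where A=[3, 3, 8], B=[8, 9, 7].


A·B = 3·8 + 3·9 + 8·7 = 107
‖A‖ = √82 = 9.0554, ‖B‖ = √194 = 13.9284
cos = 107/(√82·√194) = 107/√15908 = 0.8484

0.8484


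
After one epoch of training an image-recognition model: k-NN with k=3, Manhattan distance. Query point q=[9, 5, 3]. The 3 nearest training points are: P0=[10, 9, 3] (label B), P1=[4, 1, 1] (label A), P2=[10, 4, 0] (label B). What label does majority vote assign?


d(q,P0) = 5  (label B)
d(q,P1) = 11  (label A)
d(q,P2) = 5  (label B)
Votes: A=1, B=2
Majority → B

B


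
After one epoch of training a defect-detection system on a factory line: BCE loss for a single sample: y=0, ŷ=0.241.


BCE = -[y·ln(p) + (1-y)·ln(1-p)]
= -0 - 1·ln(1-0.241)
= -ln(0.759) = 0.2758

0.2758


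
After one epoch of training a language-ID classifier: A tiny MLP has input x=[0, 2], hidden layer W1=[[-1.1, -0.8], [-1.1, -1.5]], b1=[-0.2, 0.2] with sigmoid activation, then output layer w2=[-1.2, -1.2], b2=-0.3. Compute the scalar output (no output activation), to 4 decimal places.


z1[0] = (-1.1)·(0) + (-0.8)·(2) - 0.2 = -1.8
z1[1] = (-1.1)·(0) + (-1.5)·(2) + 0.2 = -2.8
h = sigmoid(z1) = [0.1419, 0.0573]
output = (-1.2)·(0.1419) + (-1.2)·(0.0573) - 0.3 = -0.539

-0.539


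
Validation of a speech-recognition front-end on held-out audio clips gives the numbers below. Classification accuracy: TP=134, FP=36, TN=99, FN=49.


Accuracy = (TP+TN)/(TP+TN+FP+FN)
= (134+99)/(318)
= 233/318 = 73.27%

73.27%


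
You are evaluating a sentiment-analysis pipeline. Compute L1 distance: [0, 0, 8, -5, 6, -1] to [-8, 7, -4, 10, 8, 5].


d = |0+ 8| + |0-7| + |8+ 4| + |-5-10| + |6-8| + |-1-5|
  = 8 + 7 + 12 + 15 + 2 + 6
  = 50

50


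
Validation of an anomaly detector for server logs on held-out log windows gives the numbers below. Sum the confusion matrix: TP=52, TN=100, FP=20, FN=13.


Total = TP + TN + FP + FN
= 52 + 100 + 20 + 13
= 185
(Predicted positive: 72, predicted negative: 113)

185


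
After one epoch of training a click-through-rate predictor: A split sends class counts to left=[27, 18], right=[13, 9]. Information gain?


Parent = [40, 27], H_parent = 0.9727
H_left = 0.971 (n=45), H_right = 0.976 (n=22)
H_children = (45/67)·0.971 + (22/67)·0.976 = 0.9726
IG = 0.9727 - 0.9726 = 0.0001

0.0001


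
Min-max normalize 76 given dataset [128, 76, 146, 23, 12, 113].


min=12, max=146
(76-12)/(146-12) = 64/134 = 0.4776

0.4776


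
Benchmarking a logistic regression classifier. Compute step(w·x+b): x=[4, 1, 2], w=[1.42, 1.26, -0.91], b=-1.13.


z = (4)·(1.42) + (1)·(1.26) + (2)·(-0.91) - 1.13
  = 3.99
step(z) = 1 (z≥0)

1


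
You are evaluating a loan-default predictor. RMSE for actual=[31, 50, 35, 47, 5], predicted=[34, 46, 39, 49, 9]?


MSE = 61/5 = 12.2
RMSE = √(61/5) = 3.4928

3.4928


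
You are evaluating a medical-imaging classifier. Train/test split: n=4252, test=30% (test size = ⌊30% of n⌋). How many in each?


Test = ⌊4252·30/100⌋ = 1275
Train = 4252 - 1275 = 2977

Train: 2977, Test: 1275


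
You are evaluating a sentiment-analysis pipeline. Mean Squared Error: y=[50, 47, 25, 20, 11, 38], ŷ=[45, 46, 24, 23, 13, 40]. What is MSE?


Squared errors: (50-45)²=25, (47-46)²=1, (25-24)²=1, (20-23)²=9, (11-13)²=4, (38-40)²=4
Sum = 44
MSE = 44/6 = 22/3

22/3


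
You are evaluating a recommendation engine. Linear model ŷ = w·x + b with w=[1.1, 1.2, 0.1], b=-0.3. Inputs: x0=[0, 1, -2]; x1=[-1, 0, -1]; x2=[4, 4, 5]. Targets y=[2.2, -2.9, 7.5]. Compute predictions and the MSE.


ŷ0 = (1.1)·(0) + (1.2)·(1) + (0.1)·(-2) - 0.3 = 0.7
ŷ1 = (1.1)·(-1) + (1.2)·(0) + (0.1)·(-1) - 0.3 = -1.5
ŷ2 = (1.1)·(4) + (1.2)·(4) + (0.1)·(5) - 0.3 = 9.4
errors² = [2.25, 1.96, 3.61]
MSE = 7.8200/3 = 2.6067

2.6067


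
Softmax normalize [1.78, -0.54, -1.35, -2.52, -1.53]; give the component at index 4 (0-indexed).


Exponentials: e^1.78=5.9299, e^-0.54=0.5827, e^-1.35=0.2592, e^-2.52=0.0805, e^-1.53=0.2165
Sum = 7.0688
Softmax = [0.8389, 0.0824, 0.0367, 0.0114, 0.0306]
p[4] = 0.2165/7.0688 = 0.0306

0.0306


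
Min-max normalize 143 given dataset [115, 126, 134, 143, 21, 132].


min=21, max=143
(143-21)/(143-21) = 122/122 = 1.0

1.0


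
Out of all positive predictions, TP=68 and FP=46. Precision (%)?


Precision = TP/(TP+FP)
= 68/(68+46)
= 68/114 = 59.65%

59.65%


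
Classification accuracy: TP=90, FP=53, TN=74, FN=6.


Accuracy = (TP+TN)/(TP+TN+FP+FN)
= (90+74)/(223)
= 164/223 = 73.54%

73.54%


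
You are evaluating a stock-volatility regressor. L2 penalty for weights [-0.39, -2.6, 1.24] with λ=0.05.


‖w‖₂² = (-0.39)² + (-2.6)² + (1.24)²
     = 0.1521 + 6.76 + 1.5376
     = 8.4497
λ·‖w‖₂² = 0.05·8.4497 = 0.422485

0.422485


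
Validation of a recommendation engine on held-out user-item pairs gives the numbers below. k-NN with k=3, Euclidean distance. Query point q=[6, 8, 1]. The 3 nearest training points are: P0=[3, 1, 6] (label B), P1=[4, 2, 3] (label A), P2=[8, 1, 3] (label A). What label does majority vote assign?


d(q,P0) = 9.1104  (label B)
d(q,P1) = 6.6332  (label A)
d(q,P2) = 7.5498  (label A)
Votes: A=2, B=1
Majority → A

A


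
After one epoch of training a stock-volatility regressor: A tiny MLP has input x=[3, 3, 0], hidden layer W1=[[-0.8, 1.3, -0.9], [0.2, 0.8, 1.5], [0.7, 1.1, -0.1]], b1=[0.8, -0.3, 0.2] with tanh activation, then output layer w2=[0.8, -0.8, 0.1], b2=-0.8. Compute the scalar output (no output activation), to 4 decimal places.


z1[0] = (-0.8)·(3) + (1.3)·(3) + (-0.9)·(0) + 0.8 = 2.3
z1[1] = (0.2)·(3) + (0.8)·(3) + (1.5)·(0) - 0.3 = 2.7
z1[2] = (0.7)·(3) + (1.1)·(3) + (-0.1)·(0) + 0.2 = 5.6
h = tanh(z1) = [0.9801, 0.991, 1.0]
output = (0.8)·(0.9801) + (-0.8)·(0.991) + (0.1)·(1.0) - 0.8 = -0.7087

-0.7087


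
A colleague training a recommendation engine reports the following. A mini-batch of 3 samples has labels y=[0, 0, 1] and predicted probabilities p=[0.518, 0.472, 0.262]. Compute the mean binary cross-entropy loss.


L[0] = -ln(1-0.518) = -ln(0.482) = 0.7298
L[1] = -ln(1-0.472) = -ln(0.528) = 0.6387
L[2] = -ln(0.262) = 1.3394
mean = (0.7298 + 0.6387 + 1.3394)/3 = 0.9026

0.9026


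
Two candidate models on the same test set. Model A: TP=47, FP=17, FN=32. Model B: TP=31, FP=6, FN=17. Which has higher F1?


Model A: P=47/64=0.7344, R=47/79=0.5949, F1=2PR/(P+R)=2TP/(2TP+FP+FN)=94/143=0.6573
Model B: P=31/37=0.8378, R=31/48=0.6458, F1=2PR/(P+R)=2TP/(2TP+FP+FN)=62/85=0.7294
0.6573 < 0.7294 → Model B

Model B


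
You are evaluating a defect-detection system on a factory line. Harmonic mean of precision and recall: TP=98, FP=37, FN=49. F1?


Precision = 98/135 = 0.7259
Recall = 98/147 = 0.6667
F1 = 2·P·R/(P+R) = 2·TP/(2·TP+FP+FN) = 196/(196+37+49) = 196/282 = 0.695

0.695


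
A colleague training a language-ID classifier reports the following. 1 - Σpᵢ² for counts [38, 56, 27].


Probabilities: [38/121, 56/121, 27/121] ≈ [0.314, 0.4628, 0.2231]
Σpᵢ² = (1444 + 3136 + 729)/121² = 5309/14641
Gini = 1 - Σpᵢ² = 1 - 5309/14641 = 0.6374

0.6374


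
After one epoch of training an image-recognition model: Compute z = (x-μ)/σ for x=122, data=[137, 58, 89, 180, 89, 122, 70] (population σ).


μ = 106.4286, σ = 39.4058
z = (122 - 106.4286)/39.4058 = 0.3952

0.3952


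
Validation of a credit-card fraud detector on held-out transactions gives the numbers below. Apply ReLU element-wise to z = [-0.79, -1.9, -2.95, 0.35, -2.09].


ReLU(-0.79) = max(0, -0.79) = 0.0
ReLU(-1.9) = max(0, -1.9) = 0.0
ReLU(-2.95) = max(0, -2.95) = 0.0
ReLU(0.35) = max(0, 0.35) = 0.35
ReLU(-2.09) = max(0, -2.09) = 0.0
result = [0.0, 0.0, 0.0, 0.35, 0.0]

[0.0, 0.0, 0.0, 0.35, 0.0]


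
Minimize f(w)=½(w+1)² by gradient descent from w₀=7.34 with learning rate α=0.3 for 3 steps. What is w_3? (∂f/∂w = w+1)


step 1: grad = 7.34+1 = 8.34; w = 7.34 - 0.3·(8.34) = 4.838
step 2: grad = 4.838+1 = 5.838; w = 4.838 - 0.3·(5.838) = 3.0866
step 3: grad = 3.0866+1 = 4.0866; w = 3.0866 - 0.3·(4.0866) = 1.86062

1.86062


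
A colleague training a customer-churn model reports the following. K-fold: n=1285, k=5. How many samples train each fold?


Fold size = 1285/5 = 257
Training per fold = 1285 - 257 = 1028

1028


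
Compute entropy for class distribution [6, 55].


Probabilities: [6/61, 55/61] ≈ [0.0984, 0.9016]
H = -((6/61)·log₂(6/61) + (55/61)·log₂(55/61))
  = 0.4638 bits

0.4638 bits


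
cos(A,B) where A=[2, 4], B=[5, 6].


A·B = 2·5 + 4·6 = 34
‖A‖ = √20 = 4.4721, ‖B‖ = √61 = 7.8102
cos = 34/(√20·√61) = 34/√1220 = 0.9734

0.9734


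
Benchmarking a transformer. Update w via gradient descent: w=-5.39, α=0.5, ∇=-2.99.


w_new = w - α·∇
= -5.39 - 0.5·-2.99
= -5.39 + 1.495
= -3.895

-3.895


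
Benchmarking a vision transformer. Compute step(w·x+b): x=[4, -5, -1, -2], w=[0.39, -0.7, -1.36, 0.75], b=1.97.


z = (4)·(0.39) + (-5)·(-0.7) + (-1)·(-1.36) + (-2)·(0.75) + 1.97
  = 6.89
step(z) = 1 (z≥0)

1


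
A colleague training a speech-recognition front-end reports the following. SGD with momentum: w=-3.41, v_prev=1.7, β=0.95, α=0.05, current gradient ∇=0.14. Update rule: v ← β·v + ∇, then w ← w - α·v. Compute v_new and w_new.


v_new = 0.95·1.7 + 0.14 = 1.615 + 0.14 = 1.755
w_new = -3.41 - 0.05·1.755 = -3.41 - 0.08775 = -3.49775

v_new=1.755, w_new=-3.49775


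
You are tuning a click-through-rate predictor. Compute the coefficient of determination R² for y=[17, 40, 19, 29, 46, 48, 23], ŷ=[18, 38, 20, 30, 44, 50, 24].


ȳ = 31.7143
SS_res = Σ(y-ŷ)² = 16
SS_tot = Σ(y-ȳ)² = 999.43
R² = 1 - SS_res/SS_tot = 1 - 0.016 = 0.984

0.984


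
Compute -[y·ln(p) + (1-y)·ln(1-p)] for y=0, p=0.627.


BCE = -[y·ln(p) + (1-y)·ln(1-p)]
= -0 - 1·ln(1-0.627)
= -ln(0.373) = 0.9862

0.9862


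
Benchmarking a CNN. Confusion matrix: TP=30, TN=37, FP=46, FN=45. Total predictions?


Total = TP + TN + FP + FN
= 30 + 37 + 46 + 45
= 158
(Predicted positive: 76, predicted negative: 82)

158


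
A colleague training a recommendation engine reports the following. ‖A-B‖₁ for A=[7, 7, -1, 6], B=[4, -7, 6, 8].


d = |7-4| + |7+ 7| + |-1-6| + |6-8|
  = 3 + 14 + 7 + 2
  = 26

26


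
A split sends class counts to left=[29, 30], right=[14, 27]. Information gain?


Parent = [43, 57], H_parent = 0.9858
H_left = 0.9998 (n=59), H_right = 0.9262 (n=41)
H_children = (59/100)·0.9998 + (41/100)·0.9262 = 0.9696
IG = 0.9858 - 0.9696 = 0.0162

0.0162


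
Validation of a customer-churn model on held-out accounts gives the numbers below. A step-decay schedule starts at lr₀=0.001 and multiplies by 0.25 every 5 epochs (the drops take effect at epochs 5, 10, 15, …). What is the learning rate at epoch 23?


n_drops = ⌊23/5⌋ = 4
lr = 0.001·0.25^4 = 0.001·0.00390625 = 0.00000390625

0.00000390625


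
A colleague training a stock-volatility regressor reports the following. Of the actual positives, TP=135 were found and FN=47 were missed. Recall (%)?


Recall = TP/(TP+FN)
= 135/(135+47)
= 135/182 = 74.18%

74.18%


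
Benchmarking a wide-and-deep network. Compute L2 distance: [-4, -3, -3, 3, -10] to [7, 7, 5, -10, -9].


d = √((-4-7)² + (-3-7)² + (-3-5)² + (3+ 10)² + (-10+ 9)²)
  = √(121 + 100 + 64 + 169 + 1)
  = √455 = 21.3307

21.3307


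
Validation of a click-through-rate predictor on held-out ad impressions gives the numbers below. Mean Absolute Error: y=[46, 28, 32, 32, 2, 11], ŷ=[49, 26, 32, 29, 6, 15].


Absolute errors: |46-49|=3, |28-26|=2, |32-32|=0, |32-29|=3, |2-6|=4, |11-15|=4
Sum = 16
MAE = 16/6 = 8/3

8/3


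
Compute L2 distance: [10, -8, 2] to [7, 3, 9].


d = √((10-7)² + (-8-3)² + (2-9)²)
  = √(9 + 121 + 49)
  = √179 = 13.3791

13.3791


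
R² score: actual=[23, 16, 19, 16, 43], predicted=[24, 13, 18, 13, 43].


ȳ = 23.4
SS_res = Σ(y-ŷ)² = 20
SS_tot = Σ(y-ȳ)² = 513.2
R² = 1 - SS_res/SS_tot = 1 - 0.039 = 0.961

0.961


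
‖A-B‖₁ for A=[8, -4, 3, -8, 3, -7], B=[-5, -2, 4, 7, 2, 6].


d = |8+ 5| + |-4+ 2| + |3-4| + |-8-7| + |3-2| + |-7-6|
  = 13 + 2 + 1 + 15 + 1 + 13
  = 45

45


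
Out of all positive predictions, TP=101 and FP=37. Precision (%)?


Precision = TP/(TP+FP)
= 101/(101+37)
= 101/138 = 73.19%

73.19%


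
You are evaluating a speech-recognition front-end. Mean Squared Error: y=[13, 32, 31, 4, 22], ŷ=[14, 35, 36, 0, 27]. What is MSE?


Squared errors: (13-14)²=1, (32-35)²=9, (31-36)²=25, (4-0)²=16, (22-27)²=25
Sum = 76
MSE = 76/5 = 76/5

76/5


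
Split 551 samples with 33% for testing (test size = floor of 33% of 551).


Test = ⌊551·33/100⌋ = 181
Train = 551 - 181 = 370

Train: 370, Test: 181


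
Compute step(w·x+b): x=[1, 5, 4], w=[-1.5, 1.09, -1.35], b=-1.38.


z = (1)·(-1.5) + (5)·(1.09) + (4)·(-1.35) - 1.38
  = -2.83
step(z) = 0 (z<0)

0


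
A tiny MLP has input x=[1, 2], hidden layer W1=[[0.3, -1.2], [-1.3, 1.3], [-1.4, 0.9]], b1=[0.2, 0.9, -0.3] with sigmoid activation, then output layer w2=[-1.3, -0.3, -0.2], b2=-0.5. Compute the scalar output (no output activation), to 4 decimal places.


z1[0] = (0.3)·(1) + (-1.2)·(2) + 0.2 = -1.9
z1[1] = (-1.3)·(1) + (1.3)·(2) + 0.9 = 2.2
z1[2] = (-1.4)·(1) + (0.9)·(2) - 0.3 = 0.1
h = sigmoid(z1) = [0.1301, 0.9002, 0.525]
output = (-1.3)·(0.1301) + (-0.3)·(0.9002) + (-0.2)·(0.525) - 0.5 = -1.0442

-1.0442


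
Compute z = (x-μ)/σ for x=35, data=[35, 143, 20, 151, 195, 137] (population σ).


μ = 113.5, σ = 63.7384
z = (35 - 113.5)/63.7384 = -1.2316

-1.2316


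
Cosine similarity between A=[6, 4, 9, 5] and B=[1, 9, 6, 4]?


A·B = 6·1 + 4·9 + 9·6 + 5·4 = 116
‖A‖ = √158 = 12.5698, ‖B‖ = √134 = 11.5758
cos = 116/(√158·√134) = 116/√21172 = 0.7972

0.7972


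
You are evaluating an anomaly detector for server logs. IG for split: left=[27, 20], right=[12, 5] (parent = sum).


Parent = [39, 25], H_parent = 0.9652
H_left = 0.9839 (n=47), H_right = 0.874 (n=17)
H_children = (47/64)·0.9839 + (17/64)·0.874 = 0.9547
IG = 0.9652 - 0.9547 = 0.0105

0.0105


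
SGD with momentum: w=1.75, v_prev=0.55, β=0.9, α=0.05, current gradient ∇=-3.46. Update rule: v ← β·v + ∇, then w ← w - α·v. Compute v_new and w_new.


v_new = 0.9·0.55 - 3.46 = 0.495 - 3.46 = -2.965
w_new = 1.75 - 0.05·-2.965 = 1.75 + 0.14825 = 1.89825

v_new=-2.965, w_new=1.89825


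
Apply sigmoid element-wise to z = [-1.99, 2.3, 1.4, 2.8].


σ(-1.99) = 1/(1+e^1.99) = 0.1203
σ(2.3) = 1/(1+e^-2.3) = 0.9089
σ(1.4) = 1/(1+e^-1.4) = 0.8022
σ(2.8) = 1/(1+e^-2.8) = 0.9427
result = [0.1203, 0.9089, 0.8022, 0.9427]

[0.1203, 0.9089, 0.8022, 0.9427]


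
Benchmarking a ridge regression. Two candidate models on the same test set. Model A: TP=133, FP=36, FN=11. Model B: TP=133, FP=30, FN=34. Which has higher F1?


Model A: P=133/169=0.787, R=133/144=0.9236, F1=2PR/(P+R)=2TP/(2TP+FP+FN)=266/313=0.8498
Model B: P=133/163=0.816, R=133/167=0.7964, F1=2PR/(P+R)=2TP/(2TP+FP+FN)=266/330=0.8061
0.8498 > 0.8061 → Model A

Model A


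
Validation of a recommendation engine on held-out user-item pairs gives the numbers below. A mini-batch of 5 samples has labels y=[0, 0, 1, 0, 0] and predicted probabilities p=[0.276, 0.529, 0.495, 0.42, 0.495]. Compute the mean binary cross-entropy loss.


L[0] = -ln(1-0.276) = -ln(0.724) = 0.323
L[1] = -ln(1-0.529) = -ln(0.471) = 0.7529
L[2] = -ln(0.495) = 0.7032
L[3] = -ln(1-0.42) = -ln(0.58) = 0.5447
L[4] = -ln(1-0.495) = -ln(0.505) = 0.6832
mean = (0.323 + 0.7529 + 0.7032 + 0.5447 + 0.6832)/5 = 0.6014

0.6014


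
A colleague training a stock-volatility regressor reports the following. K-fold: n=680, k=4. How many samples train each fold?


Fold size = 680/4 = 170
Training per fold = 680 - 170 = 510

510


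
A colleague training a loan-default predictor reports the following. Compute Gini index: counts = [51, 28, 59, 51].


Probabilities: [51/189, 28/189, 59/189, 51/189] ≈ [0.2698, 0.1481, 0.3122, 0.2698]
Σpᵢ² = (2601 + 784 + 3481 + 2601)/189² = 9467/35721
Gini = 1 - Σpᵢ² = 1 - 9467/35721 = 0.735

0.735


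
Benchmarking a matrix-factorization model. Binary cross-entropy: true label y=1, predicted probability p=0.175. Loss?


BCE = -[y·ln(p) + (1-y)·ln(1-p)]
= -1·ln(0.175) - 0
= -ln(0.175) = 1.743

1.743


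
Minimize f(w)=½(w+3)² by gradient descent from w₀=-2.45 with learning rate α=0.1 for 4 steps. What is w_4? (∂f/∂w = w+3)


step 1: grad = -2.45+3 = 0.55; w = -2.45 - 0.1·(0.55) = -2.505
step 2: grad = -2.505+3 = 0.495; w = -2.505 - 0.1·(0.495) = -2.5545
step 3: grad = -2.5545+3 = 0.4455; w = -2.5545 - 0.1·(0.4455) = -2.59905
step 4: grad = -2.59905+3 = 0.40095; w = -2.59905 - 0.1·(0.40095) = -2.639145

-2.639145


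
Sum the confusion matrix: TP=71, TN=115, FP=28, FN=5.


Total = TP + TN + FP + FN
= 71 + 115 + 28 + 5
= 219
(Predicted positive: 99, predicted negative: 120)

219


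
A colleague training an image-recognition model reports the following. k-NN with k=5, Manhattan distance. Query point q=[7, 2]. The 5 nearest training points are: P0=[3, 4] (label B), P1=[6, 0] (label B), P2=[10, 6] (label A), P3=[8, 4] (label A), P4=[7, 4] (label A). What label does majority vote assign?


d(q,P0) = 6  (label B)
d(q,P1) = 3  (label B)
d(q,P2) = 7  (label A)
d(q,P3) = 3  (label A)
d(q,P4) = 2  (label A)
Votes: A=3, B=2
Majority → A

A


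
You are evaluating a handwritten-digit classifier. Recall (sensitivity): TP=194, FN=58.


Recall = TP/(TP+FN)
= 194/(194+58)
= 194/252 = 76.98%

76.98%


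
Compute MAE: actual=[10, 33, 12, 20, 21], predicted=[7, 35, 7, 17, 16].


Absolute errors: |10-7|=3, |33-35|=2, |12-7|=5, |20-17|=3, |21-16|=5
Sum = 18
MAE = 18/5 = 18/5

18/5


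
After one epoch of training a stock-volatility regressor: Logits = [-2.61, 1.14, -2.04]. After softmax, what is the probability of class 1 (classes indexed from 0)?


Exponentials: e^-2.61=0.0735, e^1.14=3.1268, e^-2.04=0.13
Sum = 3.3303
Softmax = [0.0221, 0.9389, 0.039]
p[1] = 3.1268/3.3303 = 0.9389

0.9389


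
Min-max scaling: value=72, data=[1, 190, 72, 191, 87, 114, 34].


min=1, max=191
(72-1)/(191-1) = 71/190 = 0.3737

0.3737


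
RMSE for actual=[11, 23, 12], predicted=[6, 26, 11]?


MSE = 35/3 = 11.6667
RMSE = √(35/3) = 3.4157

3.4157


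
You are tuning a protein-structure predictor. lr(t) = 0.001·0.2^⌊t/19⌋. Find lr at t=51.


n_drops = ⌊51/19⌋ = 2
lr = 0.001·0.2^2 = 0.001·0.04 = 0.00004

0.00004


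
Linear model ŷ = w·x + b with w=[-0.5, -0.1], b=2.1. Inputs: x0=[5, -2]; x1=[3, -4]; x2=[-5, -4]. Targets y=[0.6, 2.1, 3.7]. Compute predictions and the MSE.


ŷ0 = (-0.5)·(5) + (-0.1)·(-2) + 2.1 = -0.2
ŷ1 = (-0.5)·(3) + (-0.1)·(-4) + 2.1 = 1.0
ŷ2 = (-0.5)·(-5) + (-0.1)·(-4) + 2.1 = 5.0
errors² = [0.64, 1.21, 1.69]
MSE = 3.5400/3 = 1.18

1.18


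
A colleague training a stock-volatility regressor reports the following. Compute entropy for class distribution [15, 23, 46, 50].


Probabilities: [15/134, 23/134, 46/134, 50/134] ≈ [0.1119, 0.1716, 0.3433, 0.3731]
H = -((15/134)·log₂(15/134) + (23/134)·log₂(23/134) + (46/134)·log₂(46/134) + (50/134)·log₂(50/134))
  = 1.8503 bits

1.8503 bits


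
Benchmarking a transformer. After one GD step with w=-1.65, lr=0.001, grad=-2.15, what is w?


w_new = w - α·∇
= -1.65 - 0.001·-2.15
= -1.65 + 0.00215
= -1.64785

-1.64785


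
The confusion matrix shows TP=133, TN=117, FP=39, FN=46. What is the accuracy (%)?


Accuracy = (TP+TN)/(TP+TN+FP+FN)
= (133+117)/(335)
= 250/335 = 74.63%

74.63%


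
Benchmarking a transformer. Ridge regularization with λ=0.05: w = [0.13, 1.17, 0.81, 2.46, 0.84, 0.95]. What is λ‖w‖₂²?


‖w‖₂² = (0.13)² + (1.17)² + (0.81)² + (2.46)² + (0.84)² + (0.95)²
     = 0.0169 + 1.3689 + 0.6561 + 6.0516 + 0.7056 + 0.9025
     = 9.7016
λ·‖w‖₂² = 0.05·9.7016 = 0.48508

0.48508


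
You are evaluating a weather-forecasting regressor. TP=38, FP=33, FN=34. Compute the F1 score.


Precision = 38/71 = 0.5352
Recall = 38/72 = 0.5278
F1 = 2·P·R/(P+R) = 2·TP/(2·TP+FP+FN) = 76/(76+33+34) = 76/143 = 0.5315

0.5315


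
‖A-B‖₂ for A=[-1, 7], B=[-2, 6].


d = √((-1+ 2)² + (7-6)²)
  = √(1 + 1)
  = √2 = 1.4142

1.4142


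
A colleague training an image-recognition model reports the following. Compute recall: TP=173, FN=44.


Recall = TP/(TP+FN)
= 173/(173+44)
= 173/217 = 79.72%

79.72%


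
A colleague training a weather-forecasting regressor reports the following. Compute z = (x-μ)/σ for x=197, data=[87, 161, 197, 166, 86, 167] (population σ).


μ = 144, σ = 42.2769
z = (197 - 144)/42.2769 = 1.2536

1.2536


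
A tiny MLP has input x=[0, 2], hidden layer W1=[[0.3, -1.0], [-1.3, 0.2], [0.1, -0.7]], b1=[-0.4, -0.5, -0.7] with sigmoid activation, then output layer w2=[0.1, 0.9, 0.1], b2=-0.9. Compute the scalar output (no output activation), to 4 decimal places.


z1[0] = (0.3)·(0) + (-1.0)·(2) - 0.4 = -2.4
z1[1] = (-1.3)·(0) + (0.2)·(2) - 0.5 = -0.1
z1[2] = (0.1)·(0) + (-0.7)·(2) - 0.7 = -2.1
h = sigmoid(z1) = [0.0832, 0.475, 0.1091]
output = (0.1)·(0.0832) + (0.9)·(0.475) + (0.1)·(0.1091) - 0.9 = -0.4533

-0.4533


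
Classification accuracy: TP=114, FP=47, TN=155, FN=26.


Accuracy = (TP+TN)/(TP+TN+FP+FN)
= (114+155)/(342)
= 269/342 = 78.65%

78.65%


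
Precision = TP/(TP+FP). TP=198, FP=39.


Precision = TP/(TP+FP)
= 198/(198+39)
= 198/237 = 83.54%

83.54%


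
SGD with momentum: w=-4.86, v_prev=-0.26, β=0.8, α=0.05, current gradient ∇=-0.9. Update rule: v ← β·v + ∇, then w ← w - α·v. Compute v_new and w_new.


v_new = 0.8·-0.26 - 0.9 = -0.208 - 0.9 = -1.108
w_new = -4.86 - 0.05·-1.108 = -4.86 + 0.0554 = -4.8046

v_new=-1.108, w_new=-4.8046


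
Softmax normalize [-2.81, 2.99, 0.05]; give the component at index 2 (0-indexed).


Exponentials: e^-2.81=0.0602, e^2.99=19.8857, e^0.05=1.0513
Sum = 20.9972
Softmax = [0.0029, 0.9471, 0.0501]
p[2] = 1.0513/20.9972 = 0.0501

0.0501


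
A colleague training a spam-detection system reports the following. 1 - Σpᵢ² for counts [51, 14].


Probabilities: [51/65, 14/65] ≈ [0.7846, 0.2154]
Σpᵢ² = (2601 + 196)/65² = 2797/4225
Gini = 1 - Σpᵢ² = 1 - 2797/4225 = 0.338

0.338


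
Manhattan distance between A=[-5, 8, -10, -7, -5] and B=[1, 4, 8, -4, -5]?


d = |-5-1| + |8-4| + |-10-8| + |-7+ 4| + |-5+ 5|
  = 6 + 4 + 18 + 3 + 0
  = 31

31


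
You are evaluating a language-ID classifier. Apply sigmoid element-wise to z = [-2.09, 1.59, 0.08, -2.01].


σ(-2.09) = 1/(1+e^2.09) = 0.1101
σ(1.59) = 1/(1+e^-1.59) = 0.8306
σ(0.08) = 1/(1+e^-0.08) = 0.52
σ(-2.01) = 1/(1+e^2.01) = 0.1182
result = [0.1101, 0.8306, 0.52, 0.1182]

[0.1101, 0.8306, 0.52, 0.1182]


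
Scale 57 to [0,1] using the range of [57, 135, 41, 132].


min=41, max=135
(57-41)/(135-41) = 16/94 = 0.1702

0.1702


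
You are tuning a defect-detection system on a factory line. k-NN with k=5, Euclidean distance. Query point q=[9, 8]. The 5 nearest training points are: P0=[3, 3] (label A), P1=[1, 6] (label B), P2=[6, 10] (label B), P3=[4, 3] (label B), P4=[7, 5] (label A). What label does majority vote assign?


d(q,P0) = 7.8102  (label A)
d(q,P1) = 8.2462  (label B)
d(q,P2) = 3.6056  (label B)
d(q,P3) = 7.0711  (label B)
d(q,P4) = 3.6056  (label A)
Votes: A=2, B=3
Majority → B

B


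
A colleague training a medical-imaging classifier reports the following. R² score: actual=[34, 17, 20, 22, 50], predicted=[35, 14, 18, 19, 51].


ȳ = 28.6
SS_res = Σ(y-ŷ)² = 24
SS_tot = Σ(y-ȳ)² = 739.2
R² = 1 - SS_res/SS_tot = 1 - 0.0325 = 0.9675

0.9675


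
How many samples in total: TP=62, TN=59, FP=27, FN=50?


Total = TP + TN + FP + FN
= 62 + 59 + 27 + 50
= 198
(Predicted positive: 89, predicted negative: 109)

198


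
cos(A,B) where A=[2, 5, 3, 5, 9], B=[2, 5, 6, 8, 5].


A·B = 2·2 + 5·5 + 3·6 + 5·8 + 9·5 = 132
‖A‖ = √144 = 12, ‖B‖ = √154 = 12.4097
cos = 132/(√144·√154) = 132/√22176 = 0.8864

0.8864


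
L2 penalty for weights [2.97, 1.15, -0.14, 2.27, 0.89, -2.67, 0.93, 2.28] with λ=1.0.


‖w‖₂² = (2.97)² + (1.15)² + (-0.14)² + (2.27)² + (0.89)² + (-2.67)² + (0.93)² + (2.28)²
     = 8.8209 + 1.3225 + 0.0196 + 5.1529 + 0.7921 + 7.1289 + 0.8649 + 5.1984
     = 29.3002
λ·‖w‖₂² = 1.0·29.3002 = 29.3002

29.3002
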